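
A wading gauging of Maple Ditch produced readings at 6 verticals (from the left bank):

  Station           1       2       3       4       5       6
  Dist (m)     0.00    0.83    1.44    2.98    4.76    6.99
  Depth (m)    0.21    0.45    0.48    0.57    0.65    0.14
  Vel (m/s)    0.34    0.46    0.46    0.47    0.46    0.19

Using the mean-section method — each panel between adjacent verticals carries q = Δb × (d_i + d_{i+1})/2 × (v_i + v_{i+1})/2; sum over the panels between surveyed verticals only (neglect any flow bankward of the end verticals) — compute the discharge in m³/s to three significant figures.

Panel 1-2: Δb = 0.83 m, d̄ = (0.21+0.45)/2 = 0.33, v̄ = (0.34+0.46)/2 = 0.4 → q = 0.83×0.33×0.4 = 0.1096 m³/s
Panel 2-3: Δb = 0.61 m, d̄ = (0.45+0.48)/2 = 0.465, v̄ = (0.46+0.46)/2 = 0.46 → q = 0.61×0.465×0.46 = 0.1305 m³/s
Panel 3-4: Δb = 1.54 m, d̄ = (0.48+0.57)/2 = 0.525, v̄ = (0.46+0.47)/2 = 0.465 → q = 1.54×0.525×0.465 = 0.3760 m³/s
Panel 4-5: Δb = 1.78 m, d̄ = (0.57+0.65)/2 = 0.61, v̄ = (0.47+0.46)/2 = 0.465 → q = 1.78×0.61×0.465 = 0.5049 m³/s
Panel 5-6: Δb = 2.23 m, d̄ = (0.65+0.14)/2 = 0.395, v̄ = (0.46+0.19)/2 = 0.325 → q = 2.23×0.395×0.325 = 0.2863 m³/s
Q = Σ q = 1.407 m³/s

1.41 m³/s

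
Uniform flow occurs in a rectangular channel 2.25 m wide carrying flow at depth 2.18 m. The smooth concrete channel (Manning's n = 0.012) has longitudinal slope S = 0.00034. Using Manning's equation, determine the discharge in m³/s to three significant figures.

A = b·y = 2.25 × 2.18 = 4.905 m²
P = b + 2y = 2.25 + 2×2.18 = 6.610 m
R = A/P = 4.905/6.610 = 0.7421 m
Q = (1/n)·A·R^(2/3)·S^(1/2) = (1/0.012) × 4.905 × 0.7421^(2/3) × 0.00034^(1/2) = 6.178 m³/s

6.18 m³/s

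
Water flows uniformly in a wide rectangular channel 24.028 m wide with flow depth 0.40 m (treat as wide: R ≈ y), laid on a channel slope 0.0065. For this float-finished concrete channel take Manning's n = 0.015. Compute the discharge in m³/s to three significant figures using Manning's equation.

28.0 m³/s

A = b·y = 24.028 × 0.40 = 9.611 m²
Wide channel: R ≈ y = 0.40 m
Q = (1/n)·A·R^(2/3)·S^(1/2) = (1/0.015) × 9.611 × 0.4000^(2/3) × 0.0065^(1/2) = 28.04 m³/s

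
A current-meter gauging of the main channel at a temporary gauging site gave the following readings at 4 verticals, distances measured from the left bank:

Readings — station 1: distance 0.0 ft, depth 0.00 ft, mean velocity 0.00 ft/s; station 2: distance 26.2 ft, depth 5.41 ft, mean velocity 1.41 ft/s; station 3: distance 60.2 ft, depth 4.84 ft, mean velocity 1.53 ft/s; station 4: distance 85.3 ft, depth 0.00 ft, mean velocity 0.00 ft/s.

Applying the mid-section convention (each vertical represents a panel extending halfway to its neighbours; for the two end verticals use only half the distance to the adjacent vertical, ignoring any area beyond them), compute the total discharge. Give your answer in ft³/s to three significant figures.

448 ft³/s

w_2 = (60.2 − 0.0)/2 = 30.1 ft; q_2 = 1.41 × 5.41 × 30.1 = 229.6 ft³/s
w_3 = (85.3 − 26.2)/2 = 29.55 ft; q_3 = 1.53 × 4.84 × 29.55 = 218.8 ft³/s
Stations 1, 4 contribute zero (depth or velocity is 0).
Q = Σ qᵢ = 448.4 ft³/s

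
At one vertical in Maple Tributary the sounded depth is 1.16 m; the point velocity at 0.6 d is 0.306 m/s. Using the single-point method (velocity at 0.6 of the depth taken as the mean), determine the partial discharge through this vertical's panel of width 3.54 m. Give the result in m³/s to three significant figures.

1.26 m³/s

v̄ = v₀.₆ = 0.306 m/s
q = v̄ × d × w = 0.3060 × 1.16 × 3.54 = 1.257 m³/s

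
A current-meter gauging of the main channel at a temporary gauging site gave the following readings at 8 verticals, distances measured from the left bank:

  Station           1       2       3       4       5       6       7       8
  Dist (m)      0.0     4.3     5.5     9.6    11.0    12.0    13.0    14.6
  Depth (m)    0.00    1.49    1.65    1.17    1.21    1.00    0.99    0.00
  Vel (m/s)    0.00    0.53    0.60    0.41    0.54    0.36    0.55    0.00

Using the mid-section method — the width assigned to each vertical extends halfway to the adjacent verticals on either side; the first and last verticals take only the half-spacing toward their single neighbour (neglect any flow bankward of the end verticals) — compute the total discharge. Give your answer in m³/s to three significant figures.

w_2 = (5.5 − 0.0)/2 = 2.75 m; q_2 = 0.53 × 1.49 × 2.75 = 2.172 m³/s
w_3 = (9.6 − 4.3)/2 = 2.65 m; q_3 = 0.60 × 1.65 × 2.65 = 2.624 m³/s
w_4 = (11.0 − 5.5)/2 = 2.75 m; q_4 = 0.41 × 1.17 × 2.75 = 1.319 m³/s
w_5 = (12.0 − 9.6)/2 = 1.2 m; q_5 = 0.54 × 1.21 × 1.2 = 0.7841 m³/s
w_6 = (13.0 − 11.0)/2 = 1 m; q_6 = 0.36 × 1.00 × 1 = 0.3600 m³/s
w_7 = (14.6 − 12.0)/2 = 1.3 m; q_7 = 0.55 × 0.99 × 1.3 = 0.7079 m³/s
Stations 1, 8 contribute zero (depth or velocity is 0).
Q = Σ qᵢ = 7.966 m³/s

7.97 m³/s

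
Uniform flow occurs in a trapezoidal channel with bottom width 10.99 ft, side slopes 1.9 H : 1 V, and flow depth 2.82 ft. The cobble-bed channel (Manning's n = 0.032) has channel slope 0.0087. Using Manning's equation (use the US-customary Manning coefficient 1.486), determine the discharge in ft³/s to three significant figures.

A = (b + z·y)·y = (10.99 + 1.9×2.82)×2.82 = 46.10 ft²
P = b + 2y√(1+z²) = 10.99 + 2×2.82×√(1+1.9²) = 23.10 ft
R = A/P = 46.10/23.10 = 1.996 ft
Q = (1.486/n)·A·R^(2/3)·S^(1/2) = (1.486/0.032) × 46.10 × 1.996^(2/3) × 0.0087^(1/2) = 316.5 ft³/s

317 ft³/s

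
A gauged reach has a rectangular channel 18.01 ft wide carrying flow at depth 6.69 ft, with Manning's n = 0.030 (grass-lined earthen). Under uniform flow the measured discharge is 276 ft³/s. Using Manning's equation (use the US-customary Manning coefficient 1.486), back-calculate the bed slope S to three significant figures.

0.000356

A = b·y = 18.01 × 6.69 = 120.5 ft²
P = b + 2y = 18.01 + 2×6.69 = 31.39 ft
R = A/P = 120.5/31.39 = 3.838 ft
S = (Q·n / (1.486·A·R^(2/3)))² = (276×0.030 / (1.486×120.5×2.452))² = 0.0003559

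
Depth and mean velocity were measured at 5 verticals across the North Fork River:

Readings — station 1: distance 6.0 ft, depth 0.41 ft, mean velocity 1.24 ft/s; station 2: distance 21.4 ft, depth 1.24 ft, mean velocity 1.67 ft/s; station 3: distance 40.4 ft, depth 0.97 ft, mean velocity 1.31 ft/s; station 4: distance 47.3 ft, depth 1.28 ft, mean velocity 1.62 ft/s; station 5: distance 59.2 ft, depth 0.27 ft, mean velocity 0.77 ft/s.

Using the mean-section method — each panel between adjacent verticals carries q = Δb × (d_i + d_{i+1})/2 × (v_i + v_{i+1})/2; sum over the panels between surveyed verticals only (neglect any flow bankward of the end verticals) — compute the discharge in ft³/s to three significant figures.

Panel 1-2: Δb = 15.4 ft, d̄ = (0.41+1.24)/2 = 0.825, v̄ = (1.24+1.67)/2 = 1.455 → q = 15.4×0.825×1.455 = 18.49 ft³/s
Panel 2-3: Δb = 19 ft, d̄ = (1.24+0.97)/2 = 1.105, v̄ = (1.67+1.31)/2 = 1.49 → q = 19×1.105×1.49 = 31.28 ft³/s
Panel 3-4: Δb = 6.9 ft, d̄ = (0.97+1.28)/2 = 1.125, v̄ = (1.31+1.62)/2 = 1.465 → q = 6.9×1.125×1.465 = 11.37 ft³/s
Panel 4-5: Δb = 11.9 ft, d̄ = (1.28+0.27)/2 = 0.775, v̄ = (1.62+0.77)/2 = 1.195 → q = 11.9×0.775×1.195 = 11.02 ft³/s
Q = Σ q = 72.16 ft³/s

72.2 ft³/s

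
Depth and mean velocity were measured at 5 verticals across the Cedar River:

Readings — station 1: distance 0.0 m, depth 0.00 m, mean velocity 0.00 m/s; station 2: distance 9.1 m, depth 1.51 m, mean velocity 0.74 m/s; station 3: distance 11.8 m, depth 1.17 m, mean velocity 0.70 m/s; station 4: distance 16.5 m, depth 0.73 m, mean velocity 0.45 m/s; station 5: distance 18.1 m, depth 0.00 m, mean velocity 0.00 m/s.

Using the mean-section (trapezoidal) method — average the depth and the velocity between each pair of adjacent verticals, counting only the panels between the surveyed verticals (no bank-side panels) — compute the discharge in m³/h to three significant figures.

28200 m³/h

Panel 1-2: Δb = 9.1 m, d̄ = (0.00+1.51)/2 = 0.755, v̄ = (0.00+0.74)/2 = 0.37 → q = 9.1×0.755×0.37 = 2.542 m³/s
Panel 2-3: Δb = 2.7 m, d̄ = (1.51+1.17)/2 = 1.34, v̄ = (0.74+0.70)/2 = 0.72 → q = 2.7×1.34×0.72 = 2.605 m³/s
Panel 3-4: Δb = 4.7 m, d̄ = (1.17+0.73)/2 = 0.95, v̄ = (0.70+0.45)/2 = 0.575 → q = 4.7×0.95×0.575 = 2.567 m³/s
Panel 4-5: Δb = 1.6 m, d̄ = (0.73+0.00)/2 = 0.365, v̄ = (0.45+0.00)/2 = 0.225 → q = 1.6×0.365×0.225 = 0.1314 m³/s
Q = Σ q = 7.846 m³/s
= 7.846 × 3600 = 28240 m³/h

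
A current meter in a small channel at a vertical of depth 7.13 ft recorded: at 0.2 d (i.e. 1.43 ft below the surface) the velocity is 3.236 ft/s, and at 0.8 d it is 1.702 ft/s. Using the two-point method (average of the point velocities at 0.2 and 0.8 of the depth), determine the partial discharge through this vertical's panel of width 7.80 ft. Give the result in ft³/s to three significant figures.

v̄ = (3.236 + 1.702) / 2 = 2.469 ft/s
q = v̄ × d × w = 2.469 × 7.13 × 7.80 = 137.3 ft³/s

137 ft³/s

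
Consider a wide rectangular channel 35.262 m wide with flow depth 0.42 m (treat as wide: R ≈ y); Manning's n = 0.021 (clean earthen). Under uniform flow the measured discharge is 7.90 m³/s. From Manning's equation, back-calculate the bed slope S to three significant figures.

A = b·y = 35.262 × 0.42 = 14.81 m²
Wide channel: R ≈ y = 0.42 m
S = (Q·n / (1·A·R^(2/3)))² = (7.90×0.021 / (1×14.81×0.5608))² = 0.0003989

0.000399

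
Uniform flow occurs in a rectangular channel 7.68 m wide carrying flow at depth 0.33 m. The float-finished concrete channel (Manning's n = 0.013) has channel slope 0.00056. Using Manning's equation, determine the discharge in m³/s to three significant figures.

A = b·y = 7.68 × 0.33 = 2.534 m²
P = b + 2y = 7.68 + 2×0.33 = 8.340 m
R = A/P = 2.534/8.340 = 0.3039 m
Q = (1/n)·A·R^(2/3)·S^(1/2) = (1/0.013) × 2.534 × 0.3039^(2/3) × 0.00056^(1/2) = 2.085 m³/s

2.09 m³/s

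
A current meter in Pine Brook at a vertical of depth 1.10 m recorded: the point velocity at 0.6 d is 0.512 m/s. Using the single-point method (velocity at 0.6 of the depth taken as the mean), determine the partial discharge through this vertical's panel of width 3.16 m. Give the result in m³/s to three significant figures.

v̄ = v₀.₆ = 0.512 m/s
q = v̄ × d × w = 0.5120 × 1.10 × 3.16 = 1.780 m³/s

1.78 m³/s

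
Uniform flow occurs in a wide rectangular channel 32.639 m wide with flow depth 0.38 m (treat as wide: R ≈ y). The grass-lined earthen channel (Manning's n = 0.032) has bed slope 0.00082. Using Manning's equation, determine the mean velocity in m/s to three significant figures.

0.469 m/s

A = b·y = 32.639 × 0.38 = 12.40 m²
Wide channel: R ≈ y = 0.38 m
Q = (1/n)·A·R^(2/3)·S^(1/2) = (1/0.032) × 12.40 × 0.3800^(2/3) × 0.00082^(1/2) = 5.823 m³/s
V = Q/A = 5.823/12.40 = 0.4695 m/s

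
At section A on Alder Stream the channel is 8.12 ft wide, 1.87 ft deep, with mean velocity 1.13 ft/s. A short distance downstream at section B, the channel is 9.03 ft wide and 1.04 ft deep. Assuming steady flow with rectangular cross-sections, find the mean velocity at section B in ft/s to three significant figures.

Q = A₁V₁ = (8.12×1.87) × 1.13 = 17.16 ft³/s
A₂ = 9.03 × 1.04 = 9.391 ft²
V₂ = Q/A₂ = 17.16/9.391 = 1.827 ft/s

1.83 ft/s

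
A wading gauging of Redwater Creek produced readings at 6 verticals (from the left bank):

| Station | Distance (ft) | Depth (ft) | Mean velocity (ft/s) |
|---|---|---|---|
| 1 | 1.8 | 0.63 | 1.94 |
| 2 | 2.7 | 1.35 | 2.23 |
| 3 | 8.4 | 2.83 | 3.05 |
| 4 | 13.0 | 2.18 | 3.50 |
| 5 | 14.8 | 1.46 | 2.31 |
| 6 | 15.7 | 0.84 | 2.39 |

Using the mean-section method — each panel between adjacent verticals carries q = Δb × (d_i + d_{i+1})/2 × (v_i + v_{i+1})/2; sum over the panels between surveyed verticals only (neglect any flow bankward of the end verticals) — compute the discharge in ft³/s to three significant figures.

83.0 ft³/s

Panel 1-2: Δb = 0.9 ft, d̄ = (0.63+1.35)/2 = 0.99, v̄ = (1.94+2.23)/2 = 2.085 → q = 0.9×0.99×2.085 = 1.858 ft³/s
Panel 2-3: Δb = 5.7 ft, d̄ = (1.35+2.83)/2 = 2.09, v̄ = (2.23+3.05)/2 = 2.64 → q = 5.7×2.09×2.64 = 31.45 ft³/s
Panel 3-4: Δb = 4.6 ft, d̄ = (2.83+2.18)/2 = 2.505, v̄ = (3.05+3.50)/2 = 3.275 → q = 4.6×2.505×3.275 = 37.74 ft³/s
Panel 4-5: Δb = 1.8 ft, d̄ = (2.18+1.46)/2 = 1.82, v̄ = (3.50+2.31)/2 = 2.905 → q = 1.8×1.82×2.905 = 9.517 ft³/s
Panel 5-6: Δb = 0.9 ft, d̄ = (1.46+0.84)/2 = 1.15, v̄ = (2.31+2.39)/2 = 2.35 → q = 0.9×1.15×2.35 = 2.432 ft³/s
Q = Σ q = 82.99 ft³/s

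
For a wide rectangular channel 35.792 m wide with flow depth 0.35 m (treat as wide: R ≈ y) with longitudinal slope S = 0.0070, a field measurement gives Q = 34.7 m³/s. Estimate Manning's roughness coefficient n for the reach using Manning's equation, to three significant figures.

A = b·y = 35.792 × 0.35 = 12.53 m²
Wide channel: R ≈ y = 0.35 m
n = (1/Q)·A·R^(2/3)·S^(1/2) = (1/34.7) × 12.53 × 0.4966 × 0.08367 = 0.01500

0.0150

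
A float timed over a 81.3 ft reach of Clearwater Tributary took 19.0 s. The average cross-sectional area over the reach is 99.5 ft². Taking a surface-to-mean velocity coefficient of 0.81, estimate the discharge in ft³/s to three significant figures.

v_surface = L / t̄ = 81.3 / 19 = 4.279 ft/s
v_mean = 0.81 × 4.279 = 3.466 ft/s
Q = A × v_mean = 99.5 × 3.466 = 344.9 ft³/s

345 ft³/s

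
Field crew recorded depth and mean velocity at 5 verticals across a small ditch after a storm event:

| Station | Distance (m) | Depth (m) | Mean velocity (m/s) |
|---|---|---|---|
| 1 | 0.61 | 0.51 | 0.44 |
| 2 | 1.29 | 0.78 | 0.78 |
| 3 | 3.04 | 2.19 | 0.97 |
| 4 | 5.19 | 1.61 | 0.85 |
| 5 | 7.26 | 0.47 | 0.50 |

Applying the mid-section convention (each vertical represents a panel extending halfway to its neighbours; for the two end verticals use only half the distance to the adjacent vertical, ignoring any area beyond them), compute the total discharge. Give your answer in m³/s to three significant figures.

8.09 m³/s

w_1 = (1.29 − 0.61)/2 = 0.34 m; q_1 = 0.44 × 0.51 × 0.34 = 0.07630 m³/s
w_2 = (3.04 − 0.61)/2 = 1.215 m; q_2 = 0.78 × 0.78 × 1.215 = 0.7392 m³/s
w_3 = (5.19 − 1.29)/2 = 1.95 m; q_3 = 0.97 × 2.19 × 1.95 = 4.142 m³/s
w_4 = (7.26 − 3.04)/2 = 2.11 m; q_4 = 0.85 × 1.61 × 2.11 = 2.888 m³/s
w_5 = (7.26 − 5.19)/2 = 1.035 m; q_5 = 0.50 × 0.47 × 1.035 = 0.2432 m³/s
Q = Σ qᵢ = 8.089 m³/s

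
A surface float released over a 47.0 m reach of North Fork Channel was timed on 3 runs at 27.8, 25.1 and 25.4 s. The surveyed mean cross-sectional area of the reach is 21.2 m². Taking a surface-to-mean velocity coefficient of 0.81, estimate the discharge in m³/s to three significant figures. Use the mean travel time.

30.9 m³/s

t̄ = (27.8 + 25.1 + 25.4) / 3 = 26.1 s
v_surface = L / t̄ = 47.0 / 26.1 = 1.801 m/s
v_mean = 0.81 × 1.801 = 1.459 m/s
Q = A × v_mean = 21.2 × 1.459 = 30.92 m³/s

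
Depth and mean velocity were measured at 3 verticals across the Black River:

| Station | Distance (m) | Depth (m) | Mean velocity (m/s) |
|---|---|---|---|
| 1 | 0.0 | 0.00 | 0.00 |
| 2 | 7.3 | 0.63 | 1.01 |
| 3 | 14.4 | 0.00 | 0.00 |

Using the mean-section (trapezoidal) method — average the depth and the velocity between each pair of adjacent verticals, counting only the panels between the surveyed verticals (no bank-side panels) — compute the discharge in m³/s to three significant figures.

Panel 1-2: Δb = 7.3 m, d̄ = (0.00+0.63)/2 = 0.315, v̄ = (0.00+1.01)/2 = 0.505 → q = 7.3×0.315×0.505 = 1.161 m³/s
Panel 2-3: Δb = 7.1 m, d̄ = (0.63+0.00)/2 = 0.315, v̄ = (1.01+0.00)/2 = 0.505 → q = 7.1×0.315×0.505 = 1.129 m³/s
Q = Σ q = 2.291 m³/s

2.29 m³/s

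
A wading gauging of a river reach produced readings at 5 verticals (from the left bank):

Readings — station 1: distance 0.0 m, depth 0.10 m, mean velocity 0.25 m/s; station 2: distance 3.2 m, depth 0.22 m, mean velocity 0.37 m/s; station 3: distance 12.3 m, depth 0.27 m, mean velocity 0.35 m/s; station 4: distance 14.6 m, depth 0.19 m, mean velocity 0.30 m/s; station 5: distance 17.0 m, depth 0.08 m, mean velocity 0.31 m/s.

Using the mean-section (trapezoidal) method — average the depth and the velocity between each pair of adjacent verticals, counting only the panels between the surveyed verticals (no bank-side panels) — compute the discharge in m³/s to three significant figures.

Panel 1-2: Δb = 3.2 m, d̄ = (0.10+0.22)/2 = 0.16, v̄ = (0.25+0.37)/2 = 0.31 → q = 3.2×0.16×0.31 = 0.1587 m³/s
Panel 2-3: Δb = 9.1 m, d̄ = (0.22+0.27)/2 = 0.245, v̄ = (0.37+0.35)/2 = 0.36 → q = 9.1×0.245×0.36 = 0.8026 m³/s
Panel 3-4: Δb = 2.3 m, d̄ = (0.27+0.19)/2 = 0.23, v̄ = (0.35+0.30)/2 = 0.325 → q = 2.3×0.23×0.325 = 0.1719 m³/s
Panel 4-5: Δb = 2.4 m, d̄ = (0.19+0.08)/2 = 0.135, v̄ = (0.30+0.31)/2 = 0.305 → q = 2.4×0.135×0.305 = 0.09882 m³/s
Q = Σ q = 1.232 m³/s

1.23 m³/s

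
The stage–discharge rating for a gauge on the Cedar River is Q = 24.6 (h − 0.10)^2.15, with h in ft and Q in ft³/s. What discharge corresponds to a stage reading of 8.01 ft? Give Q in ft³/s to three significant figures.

Q = 24.6 × (8.01 − 0.10)^2.15 = 24.6 × 7.91^2.15 = 2099 ft³/s

2100 ft³/s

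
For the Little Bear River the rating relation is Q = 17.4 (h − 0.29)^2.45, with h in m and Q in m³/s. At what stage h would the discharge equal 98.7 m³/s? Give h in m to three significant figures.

h − h₀ = (Q/C)^(1/b) = (98.7/17.4)^(1/2.45) = 2.031 m
h = 0.29 + 2.031 = 2.321 m

2.32 m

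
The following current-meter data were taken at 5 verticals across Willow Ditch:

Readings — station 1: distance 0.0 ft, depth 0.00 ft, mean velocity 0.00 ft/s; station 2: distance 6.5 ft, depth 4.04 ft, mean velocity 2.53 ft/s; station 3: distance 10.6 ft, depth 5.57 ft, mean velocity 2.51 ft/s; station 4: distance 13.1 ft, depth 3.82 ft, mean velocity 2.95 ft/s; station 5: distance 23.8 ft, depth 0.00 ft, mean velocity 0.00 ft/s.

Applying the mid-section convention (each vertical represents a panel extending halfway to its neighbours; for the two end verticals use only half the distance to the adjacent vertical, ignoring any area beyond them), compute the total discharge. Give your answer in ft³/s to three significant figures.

175 ft³/s

w_2 = (10.6 − 0.0)/2 = 5.3 ft; q_2 = 2.53 × 4.04 × 5.3 = 54.17 ft³/s
w_3 = (13.1 − 6.5)/2 = 3.3 ft; q_3 = 2.51 × 5.57 × 3.3 = 46.14 ft³/s
w_4 = (23.8 − 10.6)/2 = 6.6 ft; q_4 = 2.95 × 3.82 × 6.6 = 74.38 ft³/s
Stations 1, 5 contribute zero (depth or velocity is 0).
Q = Σ qᵢ = 174.7 ft³/s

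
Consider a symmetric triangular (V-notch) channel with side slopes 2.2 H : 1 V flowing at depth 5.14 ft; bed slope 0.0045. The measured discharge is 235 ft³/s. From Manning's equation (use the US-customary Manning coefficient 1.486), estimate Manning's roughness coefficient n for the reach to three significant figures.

0.0435

A = z·y² = 2.2×5.14² = 58.12 ft²
P = 2y√(1+z²) = 2×5.14×√(1+2.2²) = 24.84 ft
R = A/P = 58.12/24.84 = 2.340 ft
n = (1.486/Q)·A·R^(2/3)·S^(1/2) = (1.486/235) × 58.12 × 1.762 × 0.06708 = 0.04345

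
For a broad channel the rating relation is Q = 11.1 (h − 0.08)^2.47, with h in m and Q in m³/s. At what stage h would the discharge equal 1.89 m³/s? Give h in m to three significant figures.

0.568 m

h − h₀ = (Q/C)^(1/b) = (1.89/11.1)^(1/2.47) = 0.4883 m
h = 0.08 + 0.4883 = 0.5683 m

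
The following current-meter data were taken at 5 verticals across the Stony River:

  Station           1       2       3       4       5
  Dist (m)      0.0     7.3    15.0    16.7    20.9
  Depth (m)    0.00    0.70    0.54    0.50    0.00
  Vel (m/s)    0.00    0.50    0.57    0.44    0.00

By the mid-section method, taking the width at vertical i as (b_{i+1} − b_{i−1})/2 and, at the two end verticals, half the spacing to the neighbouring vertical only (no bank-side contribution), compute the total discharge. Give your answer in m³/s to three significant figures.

4.72 m³/s

w_2 = (15.0 − 0.0)/2 = 7.5 m; q_2 = 0.50 × 0.70 × 7.5 = 2.625 m³/s
w_3 = (16.7 − 7.3)/2 = 4.7 m; q_3 = 0.57 × 0.54 × 4.7 = 1.447 m³/s
w_4 = (20.9 − 15.0)/2 = 2.95 m; q_4 = 0.44 × 0.50 × 2.95 = 0.6490 m³/s
Stations 1, 5 contribute zero (depth or velocity is 0).
Q = Σ qᵢ = 4.721 m³/s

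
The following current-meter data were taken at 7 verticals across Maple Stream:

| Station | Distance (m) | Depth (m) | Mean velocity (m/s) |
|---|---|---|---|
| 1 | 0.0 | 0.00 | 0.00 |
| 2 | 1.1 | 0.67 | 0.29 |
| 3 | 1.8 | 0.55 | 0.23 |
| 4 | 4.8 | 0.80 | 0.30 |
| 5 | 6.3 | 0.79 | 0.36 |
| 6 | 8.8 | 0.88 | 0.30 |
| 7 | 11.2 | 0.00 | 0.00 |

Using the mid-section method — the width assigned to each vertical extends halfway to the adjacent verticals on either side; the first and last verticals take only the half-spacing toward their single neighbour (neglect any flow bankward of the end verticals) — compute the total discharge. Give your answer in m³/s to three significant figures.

w_2 = (1.8 − 0.0)/2 = 0.9 m; q_2 = 0.29 × 0.67 × 0.9 = 0.1749 m³/s
w_3 = (4.8 − 1.1)/2 = 1.85 m; q_3 = 0.23 × 0.55 × 1.85 = 0.2340 m³/s
w_4 = (6.3 − 1.8)/2 = 2.25 m; q_4 = 0.30 × 0.80 × 2.25 = 0.5400 m³/s
w_5 = (8.8 − 4.8)/2 = 2 m; q_5 = 0.36 × 0.79 × 2 = 0.5688 m³/s
w_6 = (11.2 − 6.3)/2 = 2.45 m; q_6 = 0.30 × 0.88 × 2.45 = 0.6468 m³/s
Stations 1, 7 contribute zero (depth or velocity is 0).
Q = Σ qᵢ = 2.164 m³/s

2.16 m³/s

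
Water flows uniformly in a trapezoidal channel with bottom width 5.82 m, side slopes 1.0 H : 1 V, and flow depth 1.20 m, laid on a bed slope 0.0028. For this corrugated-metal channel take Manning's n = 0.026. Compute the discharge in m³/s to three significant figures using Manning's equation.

A = (b + z·y)·y = (5.82 + 1.0×1.20)×1.20 = 8.424 m²
P = b + 2y√(1+z²) = 5.82 + 2×1.20×√(1+1.0²) = 9.214 m
R = A/P = 8.424/9.214 = 0.9142 m
Q = (1/n)·A·R^(2/3)·S^(1/2) = (1/0.026) × 8.424 × 0.9142^(2/3) × 0.0028^(1/2) = 16.15 m³/s

16.1 m³/s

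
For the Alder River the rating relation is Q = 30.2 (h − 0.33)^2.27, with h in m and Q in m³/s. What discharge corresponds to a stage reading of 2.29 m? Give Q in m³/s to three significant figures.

Q = 30.2 × (2.29 − 0.33)^2.27 = 30.2 × 1.96^2.27 = 139.1 m³/s

139 m³/s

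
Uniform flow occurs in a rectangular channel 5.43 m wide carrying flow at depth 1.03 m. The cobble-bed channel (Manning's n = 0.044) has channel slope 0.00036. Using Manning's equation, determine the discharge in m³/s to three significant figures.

A = b·y = 5.43 × 1.03 = 5.593 m²
P = b + 2y = 5.43 + 2×1.03 = 7.490 m
R = A/P = 5.593/7.490 = 0.7467 m
Q = (1/n)·A·R^(2/3)·S^(1/2) = (1/0.044) × 5.593 × 0.7467^(2/3) × 0.00036^(1/2) = 1.985 m³/s

1.99 m³/s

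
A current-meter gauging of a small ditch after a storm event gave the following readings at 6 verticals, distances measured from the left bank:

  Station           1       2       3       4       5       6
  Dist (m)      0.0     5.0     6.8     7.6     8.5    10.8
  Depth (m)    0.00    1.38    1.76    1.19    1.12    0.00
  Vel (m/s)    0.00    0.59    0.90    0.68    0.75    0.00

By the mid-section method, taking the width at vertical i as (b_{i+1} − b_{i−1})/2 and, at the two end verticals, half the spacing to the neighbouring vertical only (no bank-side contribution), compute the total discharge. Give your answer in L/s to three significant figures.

6860 L/s

w_2 = (6.8 − 0.0)/2 = 3.4 m; q_2 = 0.59 × 1.38 × 3.4 = 2.768 m³/s
w_3 = (7.6 − 5.0)/2 = 1.3 m; q_3 = 0.90 × 1.76 × 1.3 = 2.059 m³/s
w_4 = (8.5 − 6.8)/2 = 0.85 m; q_4 = 0.68 × 1.19 × 0.85 = 0.6878 m³/s
w_5 = (10.8 − 7.6)/2 = 1.6 m; q_5 = 0.75 × 1.12 × 1.6 = 1.344 m³/s
Stations 1, 6 contribute zero (depth or velocity is 0).
Q = Σ qᵢ = 6.859 m³/s
= 6.859 × 1000 = 6859 L/s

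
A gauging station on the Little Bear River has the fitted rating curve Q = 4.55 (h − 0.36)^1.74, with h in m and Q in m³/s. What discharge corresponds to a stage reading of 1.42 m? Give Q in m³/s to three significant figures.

5.04 m³/s

Q = 4.55 × (1.42 − 0.36)^1.74 = 4.55 × 1.06^1.74 = 5.036 m³/s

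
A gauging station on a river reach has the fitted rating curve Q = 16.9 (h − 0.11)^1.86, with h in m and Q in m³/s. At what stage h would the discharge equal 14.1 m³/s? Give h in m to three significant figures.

1.02 m

h − h₀ = (Q/C)^(1/b) = (14.1/16.9)^(1/1.86) = 0.9072 m
h = 0.11 + 0.9072 = 1.017 m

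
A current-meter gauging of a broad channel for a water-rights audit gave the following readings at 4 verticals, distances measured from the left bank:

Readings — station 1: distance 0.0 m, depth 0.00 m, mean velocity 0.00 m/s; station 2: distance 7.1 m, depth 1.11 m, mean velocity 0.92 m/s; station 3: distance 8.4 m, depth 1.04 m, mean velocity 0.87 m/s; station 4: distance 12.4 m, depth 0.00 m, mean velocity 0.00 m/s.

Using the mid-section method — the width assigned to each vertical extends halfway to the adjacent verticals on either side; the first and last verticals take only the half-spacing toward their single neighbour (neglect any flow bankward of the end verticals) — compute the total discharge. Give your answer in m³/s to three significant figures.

6.69 m³/s

w_2 = (8.4 − 0.0)/2 = 4.2 m; q_2 = 0.92 × 1.11 × 4.2 = 4.289 m³/s
w_3 = (12.4 − 7.1)/2 = 2.65 m; q_3 = 0.87 × 1.04 × 2.65 = 2.398 m³/s
Stations 1, 4 contribute zero (depth or velocity is 0).
Q = Σ qᵢ = 6.687 m³/s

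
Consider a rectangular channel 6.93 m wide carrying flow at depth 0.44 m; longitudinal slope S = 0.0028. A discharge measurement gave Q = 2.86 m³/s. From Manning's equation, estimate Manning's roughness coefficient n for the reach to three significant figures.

A = b·y = 6.93 × 0.44 = 3.049 m²
P = b + 2y = 6.93 + 2×0.44 = 7.810 m
R = A/P = 3.049/7.810 = 0.3904 m
n = (1/Q)·A·R^(2/3)·S^(1/2) = (1/2.86) × 3.049 × 0.5342 × 0.05292 = 0.03014

0.0301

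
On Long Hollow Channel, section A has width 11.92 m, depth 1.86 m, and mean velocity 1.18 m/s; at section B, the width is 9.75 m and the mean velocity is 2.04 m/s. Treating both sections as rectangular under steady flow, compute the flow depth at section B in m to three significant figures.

1.32 m

Q = A₁V₁ = (11.92×1.86) × 1.18 = 26.16 m³/s
d₂ = Q/(b₂ V₂) = 26.16/(9.75×2.04) = 1.315 m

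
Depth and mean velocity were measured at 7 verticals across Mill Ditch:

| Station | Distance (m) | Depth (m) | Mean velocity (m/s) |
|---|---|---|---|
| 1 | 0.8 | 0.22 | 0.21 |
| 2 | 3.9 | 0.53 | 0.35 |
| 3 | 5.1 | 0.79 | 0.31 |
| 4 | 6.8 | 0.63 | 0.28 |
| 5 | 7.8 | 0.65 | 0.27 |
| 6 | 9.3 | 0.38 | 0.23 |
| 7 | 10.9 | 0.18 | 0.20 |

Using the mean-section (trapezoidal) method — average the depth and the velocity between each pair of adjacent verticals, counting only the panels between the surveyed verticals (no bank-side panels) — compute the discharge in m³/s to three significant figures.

1.41 m³/s

Panel 1-2: Δb = 3.1 m, d̄ = (0.22+0.53)/2 = 0.375, v̄ = (0.21+0.35)/2 = 0.28 → q = 3.1×0.375×0.28 = 0.3255 m³/s
Panel 2-3: Δb = 1.2 m, d̄ = (0.53+0.79)/2 = 0.66, v̄ = (0.35+0.31)/2 = 0.33 → q = 1.2×0.66×0.33 = 0.2614 m³/s
Panel 3-4: Δb = 1.7 m, d̄ = (0.79+0.63)/2 = 0.71, v̄ = (0.31+0.28)/2 = 0.295 → q = 1.7×0.71×0.295 = 0.3561 m³/s
Panel 4-5: Δb = 1 m, d̄ = (0.63+0.65)/2 = 0.64, v̄ = (0.28+0.27)/2 = 0.275 → q = 1×0.64×0.275 = 0.1760 m³/s
Panel 5-6: Δb = 1.5 m, d̄ = (0.65+0.38)/2 = 0.515, v̄ = (0.27+0.23)/2 = 0.25 → q = 1.5×0.515×0.25 = 0.1931 m³/s
Panel 6-7: Δb = 1.6 m, d̄ = (0.38+0.18)/2 = 0.28, v̄ = (0.23+0.20)/2 = 0.215 → q = 1.6×0.28×0.215 = 0.09632 m³/s
Q = Σ q = 1.408 m³/s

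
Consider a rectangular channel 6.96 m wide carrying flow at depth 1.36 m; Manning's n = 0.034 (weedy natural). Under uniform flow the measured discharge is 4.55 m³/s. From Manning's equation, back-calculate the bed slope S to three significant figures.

0.000275

A = b·y = 6.96 × 1.36 = 9.466 m²
P = b + 2y = 6.96 + 2×1.36 = 9.680 m
R = A/P = 9.466/9.680 = 0.9779 m
S = (Q·n / (1·A·R^(2/3)))² = (4.55×0.034 / (1×9.466×0.9852))² = 0.0002752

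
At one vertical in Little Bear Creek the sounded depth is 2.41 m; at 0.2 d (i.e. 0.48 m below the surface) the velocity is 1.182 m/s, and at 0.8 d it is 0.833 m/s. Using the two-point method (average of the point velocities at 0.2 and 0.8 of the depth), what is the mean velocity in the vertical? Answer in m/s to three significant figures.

1.01 m/s

v̄ = (1.182 + 0.833) / 2 = 1.008 m/s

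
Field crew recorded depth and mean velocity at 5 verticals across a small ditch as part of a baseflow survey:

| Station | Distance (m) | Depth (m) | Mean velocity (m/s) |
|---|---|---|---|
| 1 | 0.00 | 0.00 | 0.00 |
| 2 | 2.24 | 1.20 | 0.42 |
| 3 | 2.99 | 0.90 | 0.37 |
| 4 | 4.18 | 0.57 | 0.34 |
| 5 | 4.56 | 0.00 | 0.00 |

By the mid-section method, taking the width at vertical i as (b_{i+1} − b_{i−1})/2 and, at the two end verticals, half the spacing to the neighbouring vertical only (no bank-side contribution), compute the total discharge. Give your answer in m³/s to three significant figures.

1.23 m³/s

w_2 = (2.99 − 0.00)/2 = 1.495 m; q_2 = 0.42 × 1.20 × 1.495 = 0.7535 m³/s
w_3 = (4.18 − 2.24)/2 = 0.97 m; q_3 = 0.37 × 0.90 × 0.97 = 0.3230 m³/s
w_4 = (4.56 − 2.99)/2 = 0.785 m; q_4 = 0.34 × 0.57 × 0.785 = 0.1521 m³/s
Stations 1, 5 contribute zero (depth or velocity is 0).
Q = Σ qᵢ = 1.229 m³/s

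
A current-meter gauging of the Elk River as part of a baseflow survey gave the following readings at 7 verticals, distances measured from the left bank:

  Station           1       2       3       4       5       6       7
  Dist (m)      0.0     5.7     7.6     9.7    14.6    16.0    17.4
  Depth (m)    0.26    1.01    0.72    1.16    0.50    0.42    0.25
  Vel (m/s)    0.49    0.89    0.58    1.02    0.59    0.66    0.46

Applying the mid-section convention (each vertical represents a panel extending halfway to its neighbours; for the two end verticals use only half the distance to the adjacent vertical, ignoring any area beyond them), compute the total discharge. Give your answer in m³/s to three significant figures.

w_1 = (5.7 − 0.0)/2 = 2.85 m; q_1 = 0.49 × 0.26 × 2.85 = 0.3631 m³/s
w_2 = (7.6 − 0.0)/2 = 3.8 m; q_2 = 0.89 × 1.01 × 3.8 = 3.416 m³/s
w_3 = (9.7 − 5.7)/2 = 2 m; q_3 = 0.58 × 0.72 × 2 = 0.8352 m³/s
w_4 = (14.6 − 7.6)/2 = 3.5 m; q_4 = 1.02 × 1.16 × 3.5 = 4.141 m³/s
w_5 = (16.0 − 9.7)/2 = 3.15 m; q_5 = 0.59 × 0.50 × 3.15 = 0.9293 m³/s
w_6 = (17.4 − 14.6)/2 = 1.4 m; q_6 = 0.66 × 0.42 × 1.4 = 0.3881 m³/s
w_7 = (17.4 − 16.0)/2 = 0.7 m; q_7 = 0.46 × 0.25 × 0.7 = 0.08050 m³/s
Q = Σ qᵢ = 10.15 m³/s

10.2 m³/s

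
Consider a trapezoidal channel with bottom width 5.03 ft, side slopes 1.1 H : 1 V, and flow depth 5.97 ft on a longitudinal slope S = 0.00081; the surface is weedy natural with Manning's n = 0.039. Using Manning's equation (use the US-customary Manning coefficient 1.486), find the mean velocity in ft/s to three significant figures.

2.28 ft/s

A = (b + z·y)·y = (5.03 + 1.1×5.97)×5.97 = 69.23 ft²
P = b + 2y√(1+z²) = 5.03 + 2×5.97×√(1+1.1²) = 22.78 ft
R = A/P = 69.23/22.78 = 3.039 ft
Q = (1.486/n)·A·R^(2/3)·S^(1/2) = (1.486/0.039) × 69.23 × 3.039^(2/3) × 0.00081^(1/2) = 157.5 ft³/s
V = Q/A = 157.5/69.23 = 2.275 ft/s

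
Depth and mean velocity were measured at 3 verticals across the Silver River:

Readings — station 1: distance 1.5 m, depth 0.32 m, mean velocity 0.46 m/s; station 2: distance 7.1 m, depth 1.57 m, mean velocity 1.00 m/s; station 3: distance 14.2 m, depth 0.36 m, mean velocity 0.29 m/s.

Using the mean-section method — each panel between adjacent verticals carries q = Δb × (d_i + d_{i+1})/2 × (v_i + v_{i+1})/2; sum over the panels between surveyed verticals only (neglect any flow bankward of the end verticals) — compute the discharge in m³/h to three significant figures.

Panel 1-2: Δb = 5.6 m, d̄ = (0.32+1.57)/2 = 0.945, v̄ = (0.46+1.00)/2 = 0.73 → q = 5.6×0.945×0.73 = 3.863 m³/s
Panel 2-3: Δb = 7.1 m, d̄ = (1.57+0.36)/2 = 0.965, v̄ = (1.00+0.29)/2 = 0.645 → q = 7.1×0.965×0.645 = 4.419 m³/s
Q = Σ q = 8.282 m³/s
= 8.282 × 3600 = 29820 m³/h

29800 m³/h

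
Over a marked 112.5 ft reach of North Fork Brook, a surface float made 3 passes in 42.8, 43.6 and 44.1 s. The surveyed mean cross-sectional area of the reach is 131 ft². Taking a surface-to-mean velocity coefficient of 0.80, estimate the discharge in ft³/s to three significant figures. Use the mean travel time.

t̄ = (42.8 + 43.6 + 44.1) / 3 = 43.5 s
v_surface = L / t̄ = 112.5 / 43.5 = 2.586 ft/s
v_mean = 0.80 × 2.586 = 2.069 ft/s
Q = A × v_mean = 131 × 2.069 = 271.0 ft³/s

271 ft³/s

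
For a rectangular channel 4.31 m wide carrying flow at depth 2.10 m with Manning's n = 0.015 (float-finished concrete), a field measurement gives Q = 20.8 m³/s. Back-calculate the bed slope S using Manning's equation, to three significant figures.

A = b·y = 4.31 × 2.10 = 9.051 m²
P = b + 2y = 4.31 + 2×2.10 = 8.510 m
R = A/P = 9.051/8.510 = 1.064 m
S = (Q·n / (1·A·R^(2/3)))² = (20.8×0.015 / (1×9.051×1.042))² = 0.001095

0.00109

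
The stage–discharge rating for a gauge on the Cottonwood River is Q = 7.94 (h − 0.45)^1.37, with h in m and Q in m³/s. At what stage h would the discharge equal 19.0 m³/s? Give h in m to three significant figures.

2.34 m

h − h₀ = (Q/C)^(1/b) = (19.0/7.94)^(1/1.37) = 1.891 m
h = 0.45 + 1.891 = 2.341 m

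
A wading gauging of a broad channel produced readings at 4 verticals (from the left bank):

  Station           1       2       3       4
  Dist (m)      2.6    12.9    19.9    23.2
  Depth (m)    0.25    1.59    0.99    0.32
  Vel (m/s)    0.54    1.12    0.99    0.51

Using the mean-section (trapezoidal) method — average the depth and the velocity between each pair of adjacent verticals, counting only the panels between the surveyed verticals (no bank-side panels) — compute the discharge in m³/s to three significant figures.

19.0 m³/s

Panel 1-2: Δb = 10.3 m, d̄ = (0.25+1.59)/2 = 0.92, v̄ = (0.54+1.12)/2 = 0.83 → q = 10.3×0.92×0.83 = 7.865 m³/s
Panel 2-3: Δb = 7 m, d̄ = (1.59+0.99)/2 = 1.29, v̄ = (1.12+0.99)/2 = 1.055 → q = 7×1.29×1.055 = 9.527 m³/s
Panel 3-4: Δb = 3.3 m, d̄ = (0.99+0.32)/2 = 0.655, v̄ = (0.99+0.51)/2 = 0.75 → q = 3.3×0.655×0.75 = 1.621 m³/s
Q = Σ q = 19.01 m³/s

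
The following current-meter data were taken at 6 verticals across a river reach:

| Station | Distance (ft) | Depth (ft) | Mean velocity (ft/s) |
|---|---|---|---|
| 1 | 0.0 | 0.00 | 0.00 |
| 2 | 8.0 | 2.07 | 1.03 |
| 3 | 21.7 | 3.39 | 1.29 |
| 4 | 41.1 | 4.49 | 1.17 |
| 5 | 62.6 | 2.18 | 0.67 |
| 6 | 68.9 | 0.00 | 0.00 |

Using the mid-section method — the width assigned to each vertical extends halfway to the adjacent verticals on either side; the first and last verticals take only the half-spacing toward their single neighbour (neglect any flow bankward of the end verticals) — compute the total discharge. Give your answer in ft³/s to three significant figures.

w_2 = (21.7 − 0.0)/2 = 10.85 ft; q_2 = 1.03 × 2.07 × 10.85 = 23.13 ft³/s
w_3 = (41.1 − 8.0)/2 = 16.55 ft; q_3 = 1.29 × 3.39 × 16.55 = 72.37 ft³/s
w_4 = (62.6 − 21.7)/2 = 20.45 ft; q_4 = 1.17 × 4.49 × 20.45 = 107.4 ft³/s
w_5 = (68.9 − 41.1)/2 = 13.9 ft; q_5 = 0.67 × 2.18 × 13.9 = 20.30 ft³/s
Stations 1, 6 contribute zero (depth or velocity is 0).
Q = Σ qᵢ = 223.2 ft³/s

223 ft³/s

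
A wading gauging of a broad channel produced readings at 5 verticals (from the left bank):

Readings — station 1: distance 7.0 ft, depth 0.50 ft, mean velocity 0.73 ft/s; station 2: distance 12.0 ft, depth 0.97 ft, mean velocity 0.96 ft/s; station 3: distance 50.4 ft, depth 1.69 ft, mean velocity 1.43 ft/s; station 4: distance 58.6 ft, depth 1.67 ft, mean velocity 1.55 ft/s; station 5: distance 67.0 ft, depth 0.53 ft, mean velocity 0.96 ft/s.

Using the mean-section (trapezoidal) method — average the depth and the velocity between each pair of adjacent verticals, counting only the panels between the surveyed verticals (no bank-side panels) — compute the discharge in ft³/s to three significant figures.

96.3 ft³/s

Panel 1-2: Δb = 5 ft, d̄ = (0.50+0.97)/2 = 0.735, v̄ = (0.73+0.96)/2 = 0.845 → q = 5×0.735×0.845 = 3.105 ft³/s
Panel 2-3: Δb = 38.4 ft, d̄ = (0.97+1.69)/2 = 1.33, v̄ = (0.96+1.43)/2 = 1.195 → q = 38.4×1.33×1.195 = 61.03 ft³/s
Panel 3-4: Δb = 8.2 ft, d̄ = (1.69+1.67)/2 = 1.68, v̄ = (1.43+1.55)/2 = 1.49 → q = 8.2×1.68×1.49 = 20.53 ft³/s
Panel 4-5: Δb = 8.4 ft, d̄ = (1.67+0.53)/2 = 1.1, v̄ = (1.55+0.96)/2 = 1.255 → q = 8.4×1.1×1.255 = 11.60 ft³/s
Q = Σ q = 96.26 ft³/s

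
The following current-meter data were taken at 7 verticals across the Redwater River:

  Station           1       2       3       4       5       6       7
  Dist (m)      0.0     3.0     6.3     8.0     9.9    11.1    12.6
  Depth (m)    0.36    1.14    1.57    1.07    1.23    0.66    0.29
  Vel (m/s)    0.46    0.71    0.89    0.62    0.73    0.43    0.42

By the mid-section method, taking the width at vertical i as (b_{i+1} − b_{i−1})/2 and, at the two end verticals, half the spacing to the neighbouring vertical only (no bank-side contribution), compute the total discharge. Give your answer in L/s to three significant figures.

w_1 = (3.0 − 0.0)/2 = 1.5 m; q_1 = 0.46 × 0.36 × 1.5 = 0.2484 m³/s
w_2 = (6.3 − 0.0)/2 = 3.15 m; q_2 = 0.71 × 1.14 × 3.15 = 2.550 m³/s
w_3 = (8.0 − 3.0)/2 = 2.5 m; q_3 = 0.89 × 1.57 × 2.5 = 3.493 m³/s
w_4 = (9.9 − 6.3)/2 = 1.8 m; q_4 = 0.62 × 1.07 × 1.8 = 1.194 m³/s
w_5 = (11.1 − 8.0)/2 = 1.55 m; q_5 = 0.73 × 1.23 × 1.55 = 1.392 m³/s
w_6 = (12.6 − 9.9)/2 = 1.35 m; q_6 = 0.43 × 0.66 × 1.35 = 0.3831 m³/s
w_7 = (12.6 − 11.1)/2 = 0.75 m; q_7 = 0.42 × 0.29 × 0.75 = 0.09135 m³/s
Q = Σ qᵢ = 9.352 m³/s
= 9.352 × 1000 = 9352 L/s

9350 L/s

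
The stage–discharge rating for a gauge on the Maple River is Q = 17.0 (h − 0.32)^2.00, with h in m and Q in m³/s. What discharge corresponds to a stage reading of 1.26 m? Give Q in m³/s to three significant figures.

Q = 17.0 × (1.26 − 0.32)^2.00 = 17.0 × 0.94^2.00 = 15.02 m³/s

15.0 m³/s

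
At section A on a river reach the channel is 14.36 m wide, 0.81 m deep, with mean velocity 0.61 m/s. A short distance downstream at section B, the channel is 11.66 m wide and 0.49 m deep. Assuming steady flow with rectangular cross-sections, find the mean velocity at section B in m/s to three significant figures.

1.24 m/s

Q = A₁V₁ = (14.36×0.81) × 0.61 = 7.095 m³/s
A₂ = 11.66 × 0.49 = 5.713 m²
V₂ = Q/A₂ = 7.095/5.713 = 1.242 m/s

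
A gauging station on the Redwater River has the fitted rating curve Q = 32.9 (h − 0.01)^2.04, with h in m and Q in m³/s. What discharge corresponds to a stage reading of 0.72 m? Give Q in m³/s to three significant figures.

Q = 32.9 × (0.72 − 0.01)^2.04 = 32.9 × 0.71^2.04 = 16.36 m³/s

16.4 m³/s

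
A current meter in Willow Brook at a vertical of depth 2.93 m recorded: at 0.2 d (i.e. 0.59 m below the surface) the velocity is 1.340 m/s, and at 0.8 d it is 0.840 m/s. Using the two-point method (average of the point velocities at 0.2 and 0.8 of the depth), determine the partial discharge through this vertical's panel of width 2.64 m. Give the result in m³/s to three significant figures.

8.43 m³/s

v̄ = (1.340 + 0.840) / 2 = 1.090 m/s
q = v̄ × d × w = 1.090 × 2.93 × 2.64 = 8.431 m³/s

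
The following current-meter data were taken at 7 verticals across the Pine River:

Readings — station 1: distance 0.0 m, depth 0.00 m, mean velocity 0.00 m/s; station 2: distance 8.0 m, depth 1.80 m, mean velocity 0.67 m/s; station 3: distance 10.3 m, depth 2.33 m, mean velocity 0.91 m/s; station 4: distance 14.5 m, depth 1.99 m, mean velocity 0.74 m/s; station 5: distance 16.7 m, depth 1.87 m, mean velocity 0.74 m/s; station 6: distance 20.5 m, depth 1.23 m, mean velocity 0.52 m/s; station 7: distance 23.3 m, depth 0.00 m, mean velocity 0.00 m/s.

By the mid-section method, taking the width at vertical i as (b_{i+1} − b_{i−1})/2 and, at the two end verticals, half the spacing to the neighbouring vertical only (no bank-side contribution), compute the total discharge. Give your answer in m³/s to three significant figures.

w_2 = (10.3 − 0.0)/2 = 5.15 m; q_2 = 0.67 × 1.80 × 5.15 = 6.211 m³/s
w_3 = (14.5 − 8.0)/2 = 3.25 m; q_3 = 0.91 × 2.33 × 3.25 = 6.891 m³/s
w_4 = (16.7 − 10.3)/2 = 3.2 m; q_4 = 0.74 × 1.99 × 3.2 = 4.712 m³/s
w_5 = (20.5 − 14.5)/2 = 3 m; q_5 = 0.74 × 1.87 × 3 = 4.151 m³/s
w_6 = (23.3 − 16.7)/2 = 3.3 m; q_6 = 0.52 × 1.23 × 3.3 = 2.111 m³/s
Stations 1, 7 contribute zero (depth or velocity is 0).
Q = Σ qᵢ = 24.08 m³/s

24.1 m³/s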